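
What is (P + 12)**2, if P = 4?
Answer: 256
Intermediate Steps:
(P + 12)**2 = (4 + 12)**2 = 16**2 = 256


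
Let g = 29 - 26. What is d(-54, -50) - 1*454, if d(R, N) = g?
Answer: -451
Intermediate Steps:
g = 3
d(R, N) = 3
d(-54, -50) - 1*454 = 3 - 1*454 = 3 - 454 = -451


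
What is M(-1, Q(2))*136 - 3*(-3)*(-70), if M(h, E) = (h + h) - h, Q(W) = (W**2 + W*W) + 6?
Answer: -766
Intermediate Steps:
Q(W) = 6 + 2*W**2 (Q(W) = (W**2 + W**2) + 6 = 2*W**2 + 6 = 6 + 2*W**2)
M(h, E) = h (M(h, E) = 2*h - h = h)
M(-1, Q(2))*136 - 3*(-3)*(-70) = -1*136 - 3*(-3)*(-70) = -136 + 9*(-70) = -136 - 630 = -766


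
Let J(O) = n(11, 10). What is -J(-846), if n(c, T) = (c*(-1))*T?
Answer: 110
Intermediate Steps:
n(c, T) = -T*c (n(c, T) = (-c)*T = -T*c)
J(O) = -110 (J(O) = -1*10*11 = -110)
-J(-846) = -1*(-110) = 110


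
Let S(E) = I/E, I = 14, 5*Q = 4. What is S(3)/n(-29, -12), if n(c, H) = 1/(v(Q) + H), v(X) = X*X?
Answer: -3976/75 ≈ -53.013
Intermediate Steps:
Q = ⅘ (Q = (⅕)*4 = ⅘ ≈ 0.80000)
v(X) = X²
n(c, H) = 1/(16/25 + H) (n(c, H) = 1/((⅘)² + H) = 1/(16/25 + H))
S(E) = 14/E
S(3)/n(-29, -12) = (14/3)/((25/(16 + 25*(-12)))) = (14*(⅓))/((25/(16 - 300))) = 14/(3*((25/(-284)))) = 14/(3*((25*(-1/284)))) = 14/(3*(-25/284)) = (14/3)*(-284/25) = -3976/75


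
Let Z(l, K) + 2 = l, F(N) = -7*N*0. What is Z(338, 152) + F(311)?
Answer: 336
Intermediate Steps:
F(N) = 0
Z(l, K) = -2 + l
Z(338, 152) + F(311) = (-2 + 338) + 0 = 336 + 0 = 336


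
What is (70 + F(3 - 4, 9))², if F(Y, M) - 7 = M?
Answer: 7396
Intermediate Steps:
F(Y, M) = 7 + M
(70 + F(3 - 4, 9))² = (70 + (7 + 9))² = (70 + 16)² = 86² = 7396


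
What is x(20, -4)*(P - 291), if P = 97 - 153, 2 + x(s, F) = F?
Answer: 2082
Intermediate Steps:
x(s, F) = -2 + F
P = -56
x(20, -4)*(P - 291) = (-2 - 4)*(-56 - 291) = -6*(-347) = 2082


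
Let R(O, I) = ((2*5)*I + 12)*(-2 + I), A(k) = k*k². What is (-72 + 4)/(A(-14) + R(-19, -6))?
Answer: 17/590 ≈ 0.028814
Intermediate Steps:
A(k) = k³
R(O, I) = (-2 + I)*(12 + 10*I) (R(O, I) = (10*I + 12)*(-2 + I) = (12 + 10*I)*(-2 + I) = (-2 + I)*(12 + 10*I))
(-72 + 4)/(A(-14) + R(-19, -6)) = (-72 + 4)/((-14)³ + (-24 - 8*(-6) + 10*(-6)²)) = -68/(-2744 + (-24 + 48 + 10*36)) = -68/(-2744 + (-24 + 48 + 360)) = -68/(-2744 + 384) = -68/(-2360) = -68*(-1/2360) = 17/590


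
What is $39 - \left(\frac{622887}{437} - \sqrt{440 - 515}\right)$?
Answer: $- \frac{605844}{437} + 5 i \sqrt{3} \approx -1386.4 + 8.6602 i$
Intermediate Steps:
$39 - \left(\frac{622887}{437} - \sqrt{440 - 515}\right) = 39 - \left(\frac{622887}{437} - 5 i \sqrt{3}\right) = - \frac{605844}{437} + 5 i \sqrt{3}$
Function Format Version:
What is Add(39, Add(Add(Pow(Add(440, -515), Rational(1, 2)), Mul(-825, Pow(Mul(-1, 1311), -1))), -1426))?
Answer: Add(Rational(-605844, 437), Mul(5, I, Pow(3, Rational(1, 2)))) ≈ Add(-1386.4, Mul(8.6602, I))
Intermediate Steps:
Add(39, Add(Add(Pow(Add(440, -515), Rational(1, 2)), Mul(-825, Pow(Mul(-1, 1311), -1))), -1426)) = Add(39, Add(Add(Pow(-75, Rational(1, 2)), Mul(-825, Pow(-1311, -1))), -1426)) = Add(39, Add(Add(Mul(5, I, Pow(3, Rational(1, 2))), Mul(-825, Rational(-1, 1311))), -1426)) = Add(39, Add(Add(Mul(5, I, Pow(3, Rational(1, 2))), Rational(275, 437)), -1426)) = Add(39, Add(Add(Rational(275, 437), Mul(5, I, Pow(3, Rational(1, 2)))), -1426)) = Add(39, Add(Rational(-622887, 437), Mul(5, I, Pow(3, Rational(1, 2))))) = Add(Rational(-605844, 437), Mul(5, I, Pow(3, Rational(1, 2))))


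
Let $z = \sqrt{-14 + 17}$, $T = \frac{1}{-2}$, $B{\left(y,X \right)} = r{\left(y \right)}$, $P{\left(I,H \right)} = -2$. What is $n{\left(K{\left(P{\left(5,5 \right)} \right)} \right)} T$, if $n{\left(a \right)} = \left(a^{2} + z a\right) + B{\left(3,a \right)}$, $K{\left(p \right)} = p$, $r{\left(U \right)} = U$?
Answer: $- \frac{7}{2} + \sqrt{3} \approx -1.768$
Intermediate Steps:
$B{\left(y,X \right)} = y$
$T = - \frac{1}{2} \approx -0.5$
$z = \sqrt{3} \approx 1.732$
$n{\left(a \right)} = 3 + a^{2} + a \sqrt{3}$ ($n{\left(a \right)} = \left(a^{2} + \sqrt{3} a\right) + 3 = \left(a^{2} + a \sqrt{3}\right) + 3 = 3 + a^{2} + a \sqrt{3}$)
$n{\left(K{\left(P{\left(5,5 \right)} \right)} \right)} T = \left(3 + \left(-2\right)^{2} - 2 \sqrt{3}\right) \left(- \frac{1}{2}\right) = \left(3 + 4 - 2 \sqrt{3}\right) \left(- \frac{1}{2}\right) = \left(7 - 2 \sqrt{3}\right) \left(- \frac{1}{2}\right) = - \frac{7}{2} + \sqrt{3}$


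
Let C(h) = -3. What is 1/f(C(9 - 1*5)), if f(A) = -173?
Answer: -1/173 ≈ -0.0057803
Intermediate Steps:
1/f(C(9 - 1*5)) = 1/(-173) = -1/173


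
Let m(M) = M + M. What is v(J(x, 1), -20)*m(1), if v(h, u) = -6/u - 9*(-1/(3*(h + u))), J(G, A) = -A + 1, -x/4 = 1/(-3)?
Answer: 3/10 ≈ 0.30000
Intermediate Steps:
m(M) = 2*M
x = 4/3 (x = -4/(-3) = -4*(-1/3) = 4/3 ≈ 1.3333)
J(G, A) = 1 - A
v(h, u) = -9/(-3*h - 3*u) - 6/u (v(h, u) = -6/u - 9/(-3*h - 3*u) = -9/(-3*h - 3*u) - 6/u)
v(J(x, 1), -20)*m(1) = (3*(-1*(-20) - 2*(1 - 1*1))/(-20*((1 - 1*1) - 20)))*(2*1) = (3*(-1/20)*(20 - 2*(1 - 1))/((1 - 1) - 20))*2 = (3*(-1/20)*(20 - 2*0)/(0 - 20))*2 = (3*(-1/20)*(20 + 0)/(-20))*2 = (3*(-1/20)*(-1/20)*20)*2 = (3/20)*2 = 3/10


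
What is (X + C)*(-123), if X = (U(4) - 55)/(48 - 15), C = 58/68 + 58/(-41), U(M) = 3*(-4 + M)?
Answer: 9319/34 ≈ 274.09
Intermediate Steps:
U(M) = -12 + 3*M
C = -783/1394 (C = 58*(1/68) + 58*(-1/41) = 29/34 - 58/41 = -783/1394 ≈ -0.56169)
X = -5/3 (X = ((-12 + 3*4) - 55)/(48 - 15) = ((-12 + 12) - 55)/33 = (0 - 55)*(1/33) = -55*1/33 = -5/3 ≈ -1.6667)
(X + C)*(-123) = (-5/3 - 783/1394)*(-123) = -9319/4182*(-123) = 9319/34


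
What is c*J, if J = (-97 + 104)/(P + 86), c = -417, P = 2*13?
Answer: -417/16 ≈ -26.063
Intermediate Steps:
P = 26
J = 1/16 (J = (-97 + 104)/(26 + 86) = 7/112 = 7*(1/112) = 1/16 ≈ 0.062500)
c*J = -417*1/16 = -417/16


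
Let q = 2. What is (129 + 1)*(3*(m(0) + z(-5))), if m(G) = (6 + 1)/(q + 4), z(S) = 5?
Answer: 2405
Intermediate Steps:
m(G) = 7/6 (m(G) = (6 + 1)/(2 + 4) = 7/6)
(129 + 1)*(3*(m(0) + z(-5))) = (129 + 1)*(3*(7/6 + 5)) = 130*(3*(37/6)) = 130*(37/2) = 2405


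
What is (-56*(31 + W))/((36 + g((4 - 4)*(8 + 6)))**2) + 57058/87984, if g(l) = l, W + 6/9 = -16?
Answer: 737/25272 ≈ 0.029163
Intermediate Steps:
W = -50/3 (W = -2/3 - 16 = -50/3 ≈ -16.667)
(-56*(31 + W))/((36 + g((4 - 4)*(8 + 6)))**2) + 57058/87984 = (-56*(31 - 50/3))/((36 + (4 - 4)*(8 + 6))**2) + 57058/87984 = (-56*43/3)/((36 + 0*14)**2) + 57058*(1/87984) = -2408/(3*(36 + 0)**2) + 607/936 = -2408/(3*(36**2)) + 607/936 = -2408/3/1296 + 607/936 = -2408/3*1/1296 + 607/936 = -301/486 + 607/936 = 737/25272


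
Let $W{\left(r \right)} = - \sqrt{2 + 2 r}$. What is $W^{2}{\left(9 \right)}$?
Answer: $20$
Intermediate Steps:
$W^{2}{\left(9 \right)} = \left(- \sqrt{2 + 2 \cdot 9}\right)^{2} = \left(- \sqrt{2 + 18}\right)^{2} = \left(- \sqrt{20}\right)^{2} = \left(- 2 \sqrt{5}\right)^{2} = 20$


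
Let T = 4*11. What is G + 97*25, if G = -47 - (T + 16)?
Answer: 2318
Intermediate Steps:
T = 44
G = -107 (G = -47 - (44 + 16) = -47 - 1*60 = -47 - 60 = -107)
G + 97*25 = -107 + 97*25 = -107 + 2425 = 2318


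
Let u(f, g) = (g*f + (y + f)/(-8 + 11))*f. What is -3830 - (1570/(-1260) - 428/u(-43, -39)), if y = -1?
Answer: -103451432327/27019566 ≈ -3828.8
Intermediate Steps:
u(f, g) = f*(-1/3 + f/3 + f*g) (u(f, g) = (g*f + (-1 + f)/(-8 + 11))*f = (f*g + (-1 + f)/3)*f = (f*g + (-1 + f)*(1/3))*f = (f*g + (-1/3 + f/3))*f = (-1/3 + f/3 + f*g)*f = f*(-1/3 + f/3 + f*g))
-3830 - (1570/(-1260) - 428/u(-43, -39)) = -3830 - (1570/(-1260) - 428*(-3/(43*(-1 - 43 + 3*(-43)*(-39))))) = -3830 - (1570*(-1/1260) - 428*(-3/(43*(-1 - 43 + 5031)))) = -3830 - (-157/126 - 428/((1/3)*(-43)*4987)) = -3830 - (-157/126 - 428/(-214441/3)) = -3830 - (-157/126 - 428*(-3/214441)) = -3830 - (-157/126 + 1284/214441) = -3830 - 1*(-33505453/27019566) = -3830 + 33505453/27019566 = -103451432327/27019566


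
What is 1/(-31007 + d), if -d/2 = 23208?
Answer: -1/77423 ≈ -1.2916e-5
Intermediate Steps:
d = -46416 (d = -2*23208 = -46416)
1/(-31007 + d) = 1/(-31007 - 46416) = 1/(-77423) = -1/77423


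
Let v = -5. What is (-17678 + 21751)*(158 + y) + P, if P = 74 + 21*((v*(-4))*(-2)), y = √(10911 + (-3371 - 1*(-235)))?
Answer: 642768 + 20365*√311 ≈ 1.0019e+6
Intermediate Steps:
y = 5*√311 (y = √(10911 + (-3371 + 235)) = √(10911 - 3136) = √7775 = 5*√311 ≈ 88.176)
P = -766 (P = 74 + 21*(-5*(-4)*(-2)) = 74 + 21*(20*(-2)) = 74 + 21*(-40) = 74 - 840 = -766)
(-17678 + 21751)*(158 + y) + P = (-17678 + 21751)*(158 + 5*√311) - 766 = 4073*(158 + 5*√311) - 766 = (643534 + 20365*√311) - 766 = 642768 + 20365*√311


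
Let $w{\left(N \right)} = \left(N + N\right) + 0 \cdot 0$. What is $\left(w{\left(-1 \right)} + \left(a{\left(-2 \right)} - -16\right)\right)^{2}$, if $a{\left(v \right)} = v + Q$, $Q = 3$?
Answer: $225$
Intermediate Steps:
$a{\left(v \right)} = 3 + v$ ($a{\left(v \right)} = v + 3 = 3 + v$)
$w{\left(N \right)} = 2 N$ ($w{\left(N \right)} = 2 N + 0 = 2 N$)
$\left(w{\left(-1 \right)} + \left(a{\left(-2 \right)} - -16\right)\right)^{2} = \left(2 \left(-1\right) + \left(\left(3 - 2\right) - -16\right)\right)^{2} = \left(-2 + \left(1 + 16\right)\right)^{2} = \left(-2 + 17\right)^{2} = 15^{2} = 225$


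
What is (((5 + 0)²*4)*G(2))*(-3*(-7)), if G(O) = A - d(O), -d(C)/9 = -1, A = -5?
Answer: -29400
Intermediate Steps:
d(C) = 9 (d(C) = -9*(-1) = 9)
G(O) = -14 (G(O) = -5 - 1*9 = -5 - 9 = -14)
(((5 + 0)²*4)*G(2))*(-3*(-7)) = (((5 + 0)²*4)*(-14))*(-3*(-7)) = ((5²*4)*(-14))*(-1*(-21)) = ((25*4)*(-14))*21 = (100*(-14))*21 = -1400*21 = -29400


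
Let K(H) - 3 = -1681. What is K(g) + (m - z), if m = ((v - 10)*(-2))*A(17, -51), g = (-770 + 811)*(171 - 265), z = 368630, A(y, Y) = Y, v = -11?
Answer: -372450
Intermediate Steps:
g = -3854 (g = 41*(-94) = -3854)
K(H) = -1678 (K(H) = 3 - 1681 = -1678)
m = -2142 (m = ((-11 - 10)*(-2))*(-51) = -21*(-2)*(-51) = 42*(-51) = -2142)
K(g) + (m - z) = -1678 + (-2142 - 1*368630) = -1678 + (-2142 - 368630) = -1678 - 370772 = -372450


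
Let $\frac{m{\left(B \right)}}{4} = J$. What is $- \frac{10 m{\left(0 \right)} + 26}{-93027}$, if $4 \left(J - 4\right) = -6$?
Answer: $\frac{42}{31009} \approx 0.0013544$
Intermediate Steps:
$J = \frac{5}{2}$ ($J = 4 + \frac{1}{4} \left(-6\right) = 4 - \frac{3}{2} = \frac{5}{2} \approx 2.5$)
$m{\left(B \right)} = 10$ ($m{\left(B \right)} = 4 \cdot \frac{5}{2} = 10$)
$- \frac{10 m{\left(0 \right)} + 26}{-93027} = - \frac{10 \cdot 10 + 26}{-93027} = - \frac{\left(100 + 26\right) \left(-1\right)}{93027} = - \frac{126 \left(-1\right)}{93027} = \left(-1\right) \left(- \frac{42}{31009}\right) = \frac{42}{31009}$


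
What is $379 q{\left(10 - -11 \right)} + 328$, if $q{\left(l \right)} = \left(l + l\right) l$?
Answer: $334606$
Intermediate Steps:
$q{\left(l \right)} = 2 l^{2}$ ($q{\left(l \right)} = 2 l l = 2 l^{2}$)
$379 q{\left(10 - -11 \right)} + 328 = 379 \cdot 2 \left(10 - -11\right)^{2} + 328 = 379 \cdot 2 \left(10 + 11\right)^{2} + 328 = 379 \cdot 2 \cdot 21^{2} + 328 = 379 \cdot 2 \cdot 441 + 328 = 379 \cdot 882 + 328 = 334278 + 328 = 334606$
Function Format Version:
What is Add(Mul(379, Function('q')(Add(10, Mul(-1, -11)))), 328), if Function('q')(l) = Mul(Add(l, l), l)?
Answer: 334606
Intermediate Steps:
Function('q')(l) = Mul(2, Pow(l, 2)) (Function('q')(l) = Mul(Mul(2, l), l) = Mul(2, Pow(l, 2)))
Add(Mul(379, Function('q')(Add(10, Mul(-1, -11)))), 328) = Add(Mul(379, Mul(2, Pow(Add(10, Mul(-1, -11)), 2))), 328) = Add(Mul(379, Mul(2, Pow(Add(10, 11), 2))), 328) = Add(Mul(379, Mul(2, Pow(21, 2))), 328) = Add(Mul(379, Mul(2, 441)), 328) = Add(Mul(379, 882), 328) = Add(334278, 328) = 334606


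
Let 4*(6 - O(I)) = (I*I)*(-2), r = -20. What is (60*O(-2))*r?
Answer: -9600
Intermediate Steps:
O(I) = 6 + I²/2 (O(I) = 6 - I*I*(-2)/4 = 6 - I²*(-2)/4 = 6 - (-1)*I²/2 = 6 + I²/2)
(60*O(-2))*r = (60*(6 + (½)*(-2)²))*(-20) = (60*(6 + (½)*4))*(-20) = (60*(6 + 2))*(-20) = (60*8)*(-20) = 480*(-20) = -9600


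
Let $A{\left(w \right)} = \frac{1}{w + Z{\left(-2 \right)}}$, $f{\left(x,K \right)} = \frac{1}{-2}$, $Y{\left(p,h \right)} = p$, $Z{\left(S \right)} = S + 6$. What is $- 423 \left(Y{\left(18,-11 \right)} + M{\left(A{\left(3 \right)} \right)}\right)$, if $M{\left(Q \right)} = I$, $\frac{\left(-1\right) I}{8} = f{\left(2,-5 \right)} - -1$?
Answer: $-5922$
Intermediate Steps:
$Z{\left(S \right)} = 6 + S$
$f{\left(x,K \right)} = - \frac{1}{2}$
$A{\left(w \right)} = \frac{1}{4 + w}$ ($A{\left(w \right)} = \frac{1}{w + \left(6 - 2\right)} = \frac{1}{w + 4} = \frac{1}{4 + w}$)
$I = -4$ ($I = - 8 \left(- \frac{1}{2} - -1\right) = - 8 \left(- \frac{1}{2} + 1\right) = \left(-8\right) \frac{1}{2} = -4$)
$M{\left(Q \right)} = -4$
$- 423 \left(Y{\left(18,-11 \right)} + M{\left(A{\left(3 \right)} \right)}\right) = - 423 \left(18 - 4\right) = \left(-423\right) 14 = -5922$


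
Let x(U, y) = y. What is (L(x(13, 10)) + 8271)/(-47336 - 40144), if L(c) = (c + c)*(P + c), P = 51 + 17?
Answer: -3277/29160 ≈ -0.11238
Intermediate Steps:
P = 68
L(c) = 2*c*(68 + c) (L(c) = (c + c)*(68 + c) = (2*c)*(68 + c) = 2*c*(68 + c))
(L(x(13, 10)) + 8271)/(-47336 - 40144) = (2*10*(68 + 10) + 8271)/(-47336 - 40144) = (2*10*78 + 8271)/(-87480) = (1560 + 8271)*(-1/87480) = 9831*(-1/87480) = -3277/29160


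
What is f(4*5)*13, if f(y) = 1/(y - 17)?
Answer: 13/3 ≈ 4.3333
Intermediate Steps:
f(y) = 1/(-17 + y)
f(4*5)*13 = 13/(-17 + 4*5) = 13/(-17 + 20) = 13/3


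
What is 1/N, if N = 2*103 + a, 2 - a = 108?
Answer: 1/100 ≈ 0.010000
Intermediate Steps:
a = -106 (a = 2 - 1*108 = 2 - 108 = -106)
N = 100 (N = 2*103 - 106 = 206 - 106 = 100)
1/N = 1/100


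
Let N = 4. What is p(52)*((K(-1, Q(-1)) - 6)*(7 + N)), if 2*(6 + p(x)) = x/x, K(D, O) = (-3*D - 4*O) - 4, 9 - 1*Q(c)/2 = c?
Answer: 10527/2 ≈ 5263.5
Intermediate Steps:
Q(c) = 18 - 2*c
K(D, O) = -4 - 4*O - 3*D (K(D, O) = (-4*O - 3*D) - 4 = -4 - 4*O - 3*D)
p(x) = -11/2 (p(x) = -6 + (x/x)/2 = -6 + (½)*1 = -6 + ½ = -11/2)
p(52)*((K(-1, Q(-1)) - 6)*(7 + N)) = -11*((-4 - 4*(18 - 2*(-1)) - 3*(-1)) - 6)*(7 + 4)/2 = -11*((-4 - 4*(18 + 2) + 3) - 6)*11/2 = -11*((-4 - 4*20 + 3) - 6)*11/2 = -11*((-4 - 80 + 3) - 6)*11/2 = -11*(-81 - 6)*11/2 = -(-957)*11/2 = -11/2*(-957) = 10527/2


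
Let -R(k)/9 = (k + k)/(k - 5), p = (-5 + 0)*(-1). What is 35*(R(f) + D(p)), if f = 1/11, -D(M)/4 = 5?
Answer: -2065/3 ≈ -688.33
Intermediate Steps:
p = 5 (p = -5*(-1) = 5)
D(M) = -20 (D(M) = -4*5 = -20)
f = 1/11 ≈ 0.090909
R(k) = -18*k/(-5 + k) (R(k) = -9*(k + k)/(k - 5) = -9*2*k/(-5 + k) = -18*k/(-5 + k))
35*(R(f) + D(p)) = 35*(-18*1/11/(-5 + 1/11) - 20) = 35*(-18*1/11/(-54/11) - 20) = 35*(-18*1/11*(-11/54) - 20) = 35*(⅓ - 20) = 35*(-59/3) = -2065/3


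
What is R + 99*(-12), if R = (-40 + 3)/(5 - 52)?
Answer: -55799/47 ≈ -1187.2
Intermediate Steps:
R = 37/47 (R = -37/(-47) = -37*(-1/47) = 37/47 ≈ 0.78723)
R + 99*(-12) = 37/47 + 99*(-12) = 37/47 - 1188 = -55799/47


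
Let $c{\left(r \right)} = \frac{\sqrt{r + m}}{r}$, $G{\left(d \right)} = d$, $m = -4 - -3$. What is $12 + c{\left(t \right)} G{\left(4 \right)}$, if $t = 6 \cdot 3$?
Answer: $12 + \frac{2 \sqrt{17}}{9} \approx 12.916$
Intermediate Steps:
$m = -1$ ($m = -4 + 3 = -1$)
$t = 18$
$c{\left(r \right)} = \frac{\sqrt{-1 + r}}{r}$ ($c{\left(r \right)} = \frac{\sqrt{r - 1}}{r} = \frac{\sqrt{-1 + r}}{r}$)
$12 + c{\left(t \right)} G{\left(4 \right)} = 12 + \frac{\sqrt{-1 + 18}}{18} \cdot 4 = 12 + \frac{\sqrt{17}}{18} \cdot 4 = 12 + \frac{2 \sqrt{17}}{9}$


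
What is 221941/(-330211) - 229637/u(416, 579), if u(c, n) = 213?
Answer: -75875936840/70334943 ≈ -1078.8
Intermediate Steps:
221941/(-330211) - 229637/u(416, 579) = 221941/(-330211) - 229637/213 = 221941*(-1/330211) - 229637*1/213 = -221941/330211 - 229637/213 = -75875936840/70334943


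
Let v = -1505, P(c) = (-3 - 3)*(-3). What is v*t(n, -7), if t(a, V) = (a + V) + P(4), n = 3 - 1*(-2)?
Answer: -24080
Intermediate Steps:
P(c) = 18 (P(c) = -6*(-3) = 18)
n = 5 (n = 3 + 2 = 5)
t(a, V) = 18 + V + a (t(a, V) = (a + V) + 18 = (V + a) + 18 = 18 + V + a)
v*t(n, -7) = -1505*(18 - 7 + 5) = -1505*16 = -24080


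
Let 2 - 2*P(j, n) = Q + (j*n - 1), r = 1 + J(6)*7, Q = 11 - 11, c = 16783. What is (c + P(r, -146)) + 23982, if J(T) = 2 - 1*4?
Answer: 79635/2 ≈ 39818.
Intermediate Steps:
J(T) = -2 (J(T) = 2 - 4 = -2)
Q = 0
r = -13 (r = 1 - 2*7 = 1 - 14 = -13)
P(j, n) = 3/2 - j*n/2 (P(j, n) = 1 - (0 + (j*n - 1))/2 = 1 - (0 + (-1 + j*n))/2 = 1 - (-1 + j*n)/2 = 1 + (½ - j*n/2) = 3/2 - j*n/2)
(c + P(r, -146)) + 23982 = (16783 + (3/2 - ½*(-13)*(-146))) + 23982 = (16783 + (3/2 - 949)) + 23982 = (16783 - 1895/2) + 23982 = 31671/2 + 23982 = 79635/2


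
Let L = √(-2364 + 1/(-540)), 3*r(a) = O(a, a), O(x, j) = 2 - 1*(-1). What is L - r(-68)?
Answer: -1 + I*√19148415/90 ≈ -1.0 + 48.621*I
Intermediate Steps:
O(x, j) = 3 (O(x, j) = 2 + 1 = 3)
r(a) = 1 (r(a) = (⅓)*3 = 1)
L = I*√19148415/90 (L = √(-2364 - 1/540) = √(-1276561/540) = I*√19148415/90 ≈ 48.621*I)
L - r(-68) = I*√19148415/90 - 1*1 = I*√19148415/90 - 1 = -1 + I*√19148415/90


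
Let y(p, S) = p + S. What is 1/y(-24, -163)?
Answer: -1/187 ≈ -0.0053476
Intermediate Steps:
y(p, S) = S + p
1/y(-24, -163) = 1/(-163 - 24) = 1/(-187) = -1/187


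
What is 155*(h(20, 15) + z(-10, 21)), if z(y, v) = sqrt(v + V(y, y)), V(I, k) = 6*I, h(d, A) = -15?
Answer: -2325 + 155*I*sqrt(39) ≈ -2325.0 + 967.97*I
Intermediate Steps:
z(y, v) = sqrt(v + 6*y)
155*(h(20, 15) + z(-10, 21)) = 155*(-15 + sqrt(21 + 6*(-10))) = 155*(-15 + sqrt(21 - 60)) = 155*(-15 + sqrt(-39)) = 155*(-15 + I*sqrt(39)) = -2325 + 155*I*sqrt(39)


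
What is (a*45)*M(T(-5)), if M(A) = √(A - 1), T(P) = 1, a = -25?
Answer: 0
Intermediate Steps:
M(A) = √(-1 + A)
(a*45)*M(T(-5)) = (-25*45)*√(-1 + 1) = -1125*√0 = -1125*0 = 0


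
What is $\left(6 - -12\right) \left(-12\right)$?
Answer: $-216$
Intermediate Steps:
$\left(6 - -12\right) \left(-12\right) = \left(6 + 12\right) \left(-12\right) = 18 \left(-12\right) = -216$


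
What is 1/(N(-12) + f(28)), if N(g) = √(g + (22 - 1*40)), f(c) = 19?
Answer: 19/391 - I*√30/391 ≈ 0.048593 - 0.014008*I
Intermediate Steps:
N(g) = √(-18 + g) (N(g) = √(g + (22 - 40)) = √(g - 18) = √(-18 + g))
1/(N(-12) + f(28)) = 1/(√(-18 - 12) + 19) = 1/(√(-30) + 19) = 1/(I*√30 + 19) = 1/(19 + I*√30)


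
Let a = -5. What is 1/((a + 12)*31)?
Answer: 1/217 ≈ 0.0046083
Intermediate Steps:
1/((a + 12)*31) = 1/((-5 + 12)*31) = 1/(7*31) = 1/217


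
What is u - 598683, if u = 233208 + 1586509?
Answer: 1221034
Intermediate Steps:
u = 1819717
u - 598683 = 1819717 - 598683 = 1221034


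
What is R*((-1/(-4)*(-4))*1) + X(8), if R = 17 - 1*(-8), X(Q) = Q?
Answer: -17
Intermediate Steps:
R = 25 (R = 17 + 8 = 25)
R*((-1/(-4)*(-4))*1) + X(8) = 25*((-1/(-4)*(-4))*1) + 8 = 25*((-1*(-¼)*(-4))*1) + 8 = 25*(((¼)*(-4))*1) + 8 = 25*(-1*1) + 8 = 25*(-1) + 8 = -25 + 8 = -17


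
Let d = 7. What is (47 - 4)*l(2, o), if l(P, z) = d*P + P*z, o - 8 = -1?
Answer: 1204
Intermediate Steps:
o = 7 (o = 8 - 1 = 7)
l(P, z) = 7*P + P*z
(47 - 4)*l(2, o) = (47 - 4)*(2*(7 + 7)) = 43*(2*14) = 43*28 = 1204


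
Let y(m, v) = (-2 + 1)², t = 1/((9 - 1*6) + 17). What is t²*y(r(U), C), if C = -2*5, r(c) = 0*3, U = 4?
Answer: 1/400 ≈ 0.0025000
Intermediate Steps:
r(c) = 0
C = -10
t = 1/20 (t = 1/((9 - 6) + 17) = 1/(3 + 17) = 1/20 ≈ 0.050000)
y(m, v) = 1 (y(m, v) = (-1)² = 1)
t²*y(r(U), C) = (1/20)²*1 = (1/400)*1 = 1/400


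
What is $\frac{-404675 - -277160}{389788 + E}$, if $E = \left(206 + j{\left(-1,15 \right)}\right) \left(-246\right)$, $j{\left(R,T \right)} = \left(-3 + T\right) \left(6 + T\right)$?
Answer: $- \frac{25503}{55424} \approx -0.46014$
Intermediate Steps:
$E = -112668$ ($E = \left(206 + \left(-18 + 15^{2} + 3 \cdot 15\right)\right) \left(-246\right) = \left(206 + \left(-18 + 225 + 45\right)\right) \left(-246\right) = \left(206 + 252\right) \left(-246\right) = 458 \left(-246\right) = -112668$)
$\frac{-404675 - -277160}{389788 + E} = \frac{-404675 - -277160}{389788 - 112668} = \frac{-404675 + 277160}{277120} = \left(-127515\right) \frac{1}{277120} = - \frac{25503}{55424}$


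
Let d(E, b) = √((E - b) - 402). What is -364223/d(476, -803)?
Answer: -364223*√877/877 ≈ -12299.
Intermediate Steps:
d(E, b) = √(-402 + E - b)
-364223/d(476, -803) = -364223/√(-402 + 476 - 1*(-803)) = -364223/√(-402 + 476 + 803) = -364223*√877/877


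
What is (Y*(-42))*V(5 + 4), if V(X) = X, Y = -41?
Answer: 15498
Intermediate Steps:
(Y*(-42))*V(5 + 4) = (-41*(-42))*(5 + 4) = 1722*9 = 15498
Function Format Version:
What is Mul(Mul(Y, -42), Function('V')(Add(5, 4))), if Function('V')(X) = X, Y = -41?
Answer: 15498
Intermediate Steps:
Mul(Mul(Y, -42), Function('V')(Add(5, 4))) = Mul(Mul(-41, -42), Add(5, 4)) = Mul(1722, 9) = 15498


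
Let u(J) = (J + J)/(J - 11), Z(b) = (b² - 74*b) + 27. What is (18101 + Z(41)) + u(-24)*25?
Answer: 117665/7 ≈ 16809.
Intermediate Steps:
Z(b) = 27 + b² - 74*b
u(J) = 2*J/(-11 + J) (u(J) = (2*J)/(-11 + J) = 2*J/(-11 + J))
(18101 + Z(41)) + u(-24)*25 = (18101 + (27 + 41² - 74*41)) + (2*(-24)/(-11 - 24))*25 = (18101 + (27 + 1681 - 3034)) + (2*(-24)/(-35))*25 = (18101 - 1326) + (2*(-24)*(-1/35))*25 = 16775 + (48/35)*25 = 16775 + 240/7 = 117665/7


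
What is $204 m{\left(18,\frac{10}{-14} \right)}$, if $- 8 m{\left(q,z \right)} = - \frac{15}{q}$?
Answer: $\frac{85}{4} \approx 21.25$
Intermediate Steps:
$m{\left(q,z \right)} = \frac{15}{8 q}$ ($m{\left(q,z \right)} = - \frac{\left(-15\right) \frac{1}{q}}{8} = \frac{15}{8 q}$)
$204 m{\left(18,\frac{10}{-14} \right)} = 204 \frac{15}{8 \cdot 18} = 204 \cdot \frac{15}{8} \cdot \frac{1}{18} = 204 \cdot \frac{5}{48} = \frac{85}{4}$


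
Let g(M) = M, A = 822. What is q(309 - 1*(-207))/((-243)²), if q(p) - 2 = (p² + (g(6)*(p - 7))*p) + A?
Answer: 1842944/59049 ≈ 31.210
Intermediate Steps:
q(p) = 824 + p² + p*(-42 + 6*p) (q(p) = 2 + ((p² + (6*(p - 7))*p) + 822) = 2 + ((p² + (6*(-7 + p))*p) + 822) = 2 + ((p² + (-42 + 6*p)*p) + 822) = 2 + ((p² + p*(-42 + 6*p)) + 822) = 2 + (822 + p² + p*(-42 + 6*p)) = 824 + p² + p*(-42 + 6*p))
q(309 - 1*(-207))/((-243)²) = (824 - 42*(309 - 1*(-207)) + 7*(309 - 1*(-207))²)/((-243)²) = (824 - 42*(309 + 207) + 7*(309 + 207)²)/59049 = (824 - 42*516 + 7*516²)*(1/59049) = (824 - 21672 + 7*266256)*(1/59049) = (824 - 21672 + 1863792)*(1/59049) = 1842944*(1/59049) = 1842944/59049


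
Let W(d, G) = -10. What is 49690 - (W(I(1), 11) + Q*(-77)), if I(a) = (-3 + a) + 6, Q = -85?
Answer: 43155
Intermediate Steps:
I(a) = 3 + a
49690 - (W(I(1), 11) + Q*(-77)) = 49690 - (-10 - 85*(-77)) = 49690 - (-10 + 6545) = 49690 - 1*6535 = 49690 - 6535 = 43155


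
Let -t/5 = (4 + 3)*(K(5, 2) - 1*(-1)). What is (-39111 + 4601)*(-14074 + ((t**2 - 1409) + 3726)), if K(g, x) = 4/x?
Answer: 25261320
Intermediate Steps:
t = -105 (t = -5*(4 + 3)*(4/2 - 1*(-1)) = -35*(4*(1/2) + 1) = -35*(2 + 1) = -35*3 = -5*21 = -105)
(-39111 + 4601)*(-14074 + ((t**2 - 1409) + 3726)) = (-39111 + 4601)*(-14074 + (((-105)**2 - 1409) + 3726)) = -34510*(-14074 + ((11025 - 1409) + 3726)) = -34510*(-14074 + (9616 + 3726)) = -34510*(-14074 + 13342) = -34510*(-732) = 25261320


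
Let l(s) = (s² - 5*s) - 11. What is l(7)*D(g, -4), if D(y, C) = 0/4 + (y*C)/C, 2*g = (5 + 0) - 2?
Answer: 9/2 ≈ 4.5000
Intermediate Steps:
l(s) = -11 + s² - 5*s
g = 3/2 (g = ((5 + 0) - 2)/2 = (5 - 2)/2 = (½)*3 = 3/2 ≈ 1.5000)
D(y, C) = y (D(y, C) = 0*(¼) + (C*y)/C = 0 + y = y)
l(7)*D(g, -4) = (-11 + 7² - 5*7)*(3/2) = (-11 + 49 - 35)*(3/2) = 3*(3/2) = 9/2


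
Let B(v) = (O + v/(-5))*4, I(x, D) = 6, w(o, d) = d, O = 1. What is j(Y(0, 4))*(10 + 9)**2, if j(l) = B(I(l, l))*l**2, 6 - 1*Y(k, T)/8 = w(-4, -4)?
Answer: -1848320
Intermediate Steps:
B(v) = 4 - 4*v/5 (B(v) = (1 + v/(-5))*4 = (1 + v*(-1/5))*4 = (1 - v/5)*4 = 4 - 4*v/5)
Y(k, T) = 80 (Y(k, T) = 48 - 8*(-4) = 48 + 32 = 80)
j(l) = -4*l**2/5 (j(l) = (4 - 4/5*6)*l**2 = (4 - 24/5)*l**2 = -4*l**2/5)
j(Y(0, 4))*(10 + 9)**2 = (-4/5*80**2)*(10 + 9)**2 = -4/5*6400*19**2 = -5120*361 = -1848320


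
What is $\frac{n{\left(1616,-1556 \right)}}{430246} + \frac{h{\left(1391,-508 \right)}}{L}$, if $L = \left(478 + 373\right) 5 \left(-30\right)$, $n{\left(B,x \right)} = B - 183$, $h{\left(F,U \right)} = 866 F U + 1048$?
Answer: $\frac{1755229359115}{366139346} \approx 4793.9$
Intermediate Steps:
$h{\left(F,U \right)} = 1048 + 866 F U$ ($h{\left(F,U \right)} = 866 F U + 1048 = 1048 + 866 F U$)
$n{\left(B,x \right)} = -183 + B$
$L = -127650$ ($L = 851 \left(-150\right) = -127650$)
$\frac{n{\left(1616,-1556 \right)}}{430246} + \frac{h{\left(1391,-508 \right)}}{L} = \frac{-183 + 1616}{430246} + \frac{1048 + 866 \cdot 1391 \left(-508\right)}{-127650} = 1433 \cdot \frac{1}{430246} + \left(1048 - 611939848\right) \left(- \frac{1}{127650}\right) = \frac{1433}{430246} - - \frac{4079592}{851} = \frac{1433}{430246} + \frac{4079592}{851} = \frac{1755229359115}{366139346}$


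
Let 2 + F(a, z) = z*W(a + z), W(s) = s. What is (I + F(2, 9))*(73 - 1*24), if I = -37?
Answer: 2940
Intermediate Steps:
F(a, z) = -2 + z*(a + z)
(I + F(2, 9))*(73 - 1*24) = (-37 + (-2 + 9*(2 + 9)))*(73 - 1*24) = (-37 + (-2 + 9*11))*(73 - 24) = (-37 + (-2 + 99))*49 = (-37 + 97)*49 = 60*49 = 2940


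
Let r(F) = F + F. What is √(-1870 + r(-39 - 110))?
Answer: 2*I*√542 ≈ 46.562*I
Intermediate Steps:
r(F) = 2*F
√(-1870 + r(-39 - 110)) = √(-1870 + 2*(-39 - 110)) = √(-1870 + 2*(-149)) = √(-1870 - 298) = √(-2168) = 2*I*√542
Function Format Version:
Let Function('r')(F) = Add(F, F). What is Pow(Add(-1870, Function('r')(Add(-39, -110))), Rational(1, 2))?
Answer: Mul(2, I, Pow(542, Rational(1, 2))) ≈ Mul(46.562, I)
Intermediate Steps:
Function('r')(F) = Mul(2, F)
Pow(Add(-1870, Function('r')(Add(-39, -110))), Rational(1, 2)) = Pow(Add(-1870, Mul(2, Add(-39, -110))), Rational(1, 2)) = Pow(Add(-1870, Mul(2, -149)), Rational(1, 2)) = Pow(Add(-1870, -298), Rational(1, 2)) = Pow(-2168, Rational(1, 2)) = Mul(2, I, Pow(542, Rational(1, 2)))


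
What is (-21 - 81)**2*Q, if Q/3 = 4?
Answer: 124848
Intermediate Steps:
Q = 12 (Q = 3*4 = 12)
(-21 - 81)**2*Q = (-21 - 81)**2*12 = (-102)**2*12 = 10404*12 = 124848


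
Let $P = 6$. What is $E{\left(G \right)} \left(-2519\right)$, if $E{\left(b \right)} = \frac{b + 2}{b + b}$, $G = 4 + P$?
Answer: $- \frac{7557}{5} \approx -1511.4$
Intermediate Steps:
$G = 10$ ($G = 4 + 6 = 10$)
$E{\left(b \right)} = \frac{2 + b}{2 b}$
$E{\left(G \right)} \left(-2519\right) = \frac{2 + 10}{2 \cdot 10} \left(-2519\right) = \frac{1}{2} \cdot \frac{1}{10} \cdot 12 \left(-2519\right) = \frac{3}{5} \left(-2519\right) = - \frac{7557}{5}$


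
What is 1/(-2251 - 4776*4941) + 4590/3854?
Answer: 79683332138/66906224289 ≈ 1.1910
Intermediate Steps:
1/(-2251 - 4776*4941) + 4590/3854 = (1/4941)/(-7027) + 4590*(1/3854) = -1/7027*1/4941 + 2295/1927 = -1/34720407 + 2295/1927 = 79683332138/66906224289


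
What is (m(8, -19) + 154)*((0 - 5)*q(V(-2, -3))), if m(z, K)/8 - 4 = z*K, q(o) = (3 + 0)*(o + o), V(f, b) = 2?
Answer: 61800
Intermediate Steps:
q(o) = 6*o (q(o) = 3*(2*o) = 6*o)
m(z, K) = 32 + 8*K*z (m(z, K) = 32 + 8*(z*K) = 32 + 8*(K*z) = 32 + 8*K*z)
(m(8, -19) + 154)*((0 - 5)*q(V(-2, -3))) = ((32 + 8*(-19)*8) + 154)*((0 - 5)*(6*2)) = ((32 - 1216) + 154)*(-5*12) = (-1184 + 154)*(-60) = -1030*(-60) = 61800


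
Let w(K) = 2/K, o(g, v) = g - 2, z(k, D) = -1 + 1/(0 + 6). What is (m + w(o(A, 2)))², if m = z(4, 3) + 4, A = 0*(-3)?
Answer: 169/36 ≈ 4.6944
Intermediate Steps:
A = 0
z(k, D) = -⅚ (z(k, D) = -1 + 1/6 = -1 + ⅙ = -⅚)
o(g, v) = -2 + g
m = 19/6 (m = -⅚ + 4 = 19/6 ≈ 3.1667)
(m + w(o(A, 2)))² = (19/6 + 2/(-2 + 0))² = (19/6 + 2/(-2))² = (19/6 + 2*(-½))² = (19/6 - 1)² = (13/6)² = 169/36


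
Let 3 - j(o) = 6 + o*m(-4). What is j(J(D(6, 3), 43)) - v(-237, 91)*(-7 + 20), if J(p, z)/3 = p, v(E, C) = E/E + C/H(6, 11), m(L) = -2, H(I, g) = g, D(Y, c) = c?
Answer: -1161/11 ≈ -105.55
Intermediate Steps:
v(E, C) = 1 + C/11 (v(E, C) = E/E + C/11 = 1 + C*(1/11) = 1 + C/11)
J(p, z) = 3*p
j(o) = -3 + 2*o (j(o) = 3 - (6 + o*(-2)) = 3 - (6 - 2*o) = 3 + (-6 + 2*o) = -3 + 2*o)
j(J(D(6, 3), 43)) - v(-237, 91)*(-7 + 20) = (-3 + 2*(3*3)) - (1 + (1/11)*91)*(-7 + 20) = (-3 + 2*9) - (1 + 91/11)*13 = (-3 + 18) - 102*13/11 = 15 - 1*1326/11 = 15 - 1326/11 = -1161/11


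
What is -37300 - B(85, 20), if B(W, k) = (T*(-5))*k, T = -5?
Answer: -37800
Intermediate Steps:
B(W, k) = 25*k (B(W, k) = (-5*(-5))*k = 25*k)
-37300 - B(85, 20) = -37300 - 25*20 = -37300 - 1*500 = -37300 - 500 = -37800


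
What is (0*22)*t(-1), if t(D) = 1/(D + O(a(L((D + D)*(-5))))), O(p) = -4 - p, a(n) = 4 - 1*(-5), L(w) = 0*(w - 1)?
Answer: 0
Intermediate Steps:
L(w) = 0 (L(w) = 0*(-1 + w) = 0)
a(n) = 9 (a(n) = 4 + 5 = 9)
t(D) = 1/(-13 + D) (t(D) = 1/(D + (-4 - 1*9)) = 1/(D + (-4 - 9)) = 1/(D - 13) = 1/(-13 + D))
(0*22)*t(-1) = (0*22)/(-13 - 1) = 0/(-14) = 0*(-1/14) = 0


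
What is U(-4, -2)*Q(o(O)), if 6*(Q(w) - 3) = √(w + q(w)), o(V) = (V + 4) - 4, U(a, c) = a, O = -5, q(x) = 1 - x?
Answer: -38/3 ≈ -12.667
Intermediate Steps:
o(V) = V (o(V) = (4 + V) - 4 = V)
Q(w) = 19/6 (Q(w) = 3 + √(w + (1 - w))/6 = 3 + √1/6 = 3 + (⅙)*1 = 3 + ⅙ = 19/6)
U(-4, -2)*Q(o(O)) = -4*19/6 = -38/3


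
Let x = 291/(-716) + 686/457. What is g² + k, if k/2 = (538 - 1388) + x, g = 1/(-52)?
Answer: -375547677069/221195312 ≈ -1697.8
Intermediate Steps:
g = -1/52 ≈ -0.019231
x = 358189/327212 (x = 291*(-1/716) + 686*(1/457) = -291/716 + 686/457 = 358189/327212 ≈ 1.0947)
k = -277772011/163606 (k = 2*((538 - 1388) + 358189/327212) = 2*(-850 + 358189/327212) = 2*(-277772011/327212) = -277772011/163606 ≈ -1697.8)
g² + k = (-1/52)² - 277772011/163606 = 1/2704 - 277772011/163606 = -375547677069/221195312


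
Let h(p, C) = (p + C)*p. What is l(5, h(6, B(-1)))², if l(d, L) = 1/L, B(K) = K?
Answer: 1/900 ≈ 0.0011111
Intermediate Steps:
h(p, C) = p*(C + p) (h(p, C) = (C + p)*p = p*(C + p))
l(5, h(6, B(-1)))² = (1/(6*(-1 + 6)))² = (1/(6*5))² = (1/30)² = 1/900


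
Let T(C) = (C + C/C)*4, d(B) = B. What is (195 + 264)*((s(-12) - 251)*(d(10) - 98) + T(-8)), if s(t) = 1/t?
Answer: 10128906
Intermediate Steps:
T(C) = 4 + 4*C (T(C) = (C + 1)*4 = (1 + C)*4 = 4 + 4*C)
(195 + 264)*((s(-12) - 251)*(d(10) - 98) + T(-8)) = (195 + 264)*((1/(-12) - 251)*(10 - 98) + (4 + 4*(-8))) = 459*((-1/12 - 251)*(-88) + (4 - 32)) = 459*(-3013/12*(-88) - 28) = 459*(66286/3 - 28) = 459*(66202/3) = 10128906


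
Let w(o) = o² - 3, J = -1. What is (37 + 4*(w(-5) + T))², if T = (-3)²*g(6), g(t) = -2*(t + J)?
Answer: 55225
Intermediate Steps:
w(o) = -3 + o²
g(t) = 2 - 2*t (g(t) = -2*(t - 1) = -2*(-1 + t) = 2 - 2*t)
T = -90 (T = (-3)²*(2 - 2*6) = 9*(2 - 12) = 9*(-10) = -90)
(37 + 4*(w(-5) + T))² = (37 + 4*((-3 + (-5)²) - 90))² = (37 + 4*((-3 + 25) - 90))² = (37 + 4*(22 - 90))² = (37 + 4*(-68))² = (37 - 272)² = (-235)² = 55225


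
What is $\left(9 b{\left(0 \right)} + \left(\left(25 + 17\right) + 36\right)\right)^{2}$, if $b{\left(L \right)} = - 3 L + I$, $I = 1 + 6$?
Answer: $19881$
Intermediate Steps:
$I = 7$
$b{\left(L \right)} = 7 - 3 L$ ($b{\left(L \right)} = - 3 L + 7 = 7 - 3 L$)
$\left(9 b{\left(0 \right)} + \left(\left(25 + 17\right) + 36\right)\right)^{2} = \left(9 \left(7 - 0\right) + \left(\left(25 + 17\right) + 36\right)\right)^{2} = \left(9 \left(7 + 0\right) + \left(42 + 36\right)\right)^{2} = \left(9 \cdot 7 + 78\right)^{2} = \left(63 + 78\right)^{2} = 141^{2} = 19881$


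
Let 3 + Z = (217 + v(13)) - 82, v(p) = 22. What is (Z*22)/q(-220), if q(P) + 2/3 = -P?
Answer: 726/47 ≈ 15.447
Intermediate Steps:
q(P) = -2/3 - P
Z = 154 (Z = -3 + ((217 + 22) - 82) = -3 + (239 - 82) = -3 + 157 = 154)
(Z*22)/q(-220) = (154*22)/(-2/3 - 1*(-220)) = 3388/(-2/3 + 220) = 3388/(658/3) = 3388*(3/658) = 726/47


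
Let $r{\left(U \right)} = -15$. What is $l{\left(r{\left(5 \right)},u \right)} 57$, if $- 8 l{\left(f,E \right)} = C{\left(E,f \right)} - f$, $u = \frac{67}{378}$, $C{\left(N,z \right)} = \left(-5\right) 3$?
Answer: $0$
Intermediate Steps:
$C{\left(N,z \right)} = -15$
$u = \frac{67}{378}$ ($u = 67 \cdot \frac{1}{378} = \frac{67}{378} \approx 0.17725$)
$l{\left(f,E \right)} = \frac{15}{8} + \frac{f}{8}$ ($l{\left(f,E \right)} = - \frac{-15 - f}{8} = \frac{15}{8} + \frac{f}{8}$)
$l{\left(r{\left(5 \right)},u \right)} 57 = \left(\frac{15}{8} + \frac{1}{8} \left(-15\right)\right) 57 = \left(\frac{15}{8} - \frac{15}{8}\right) 57 = 0 \cdot 57 = 0$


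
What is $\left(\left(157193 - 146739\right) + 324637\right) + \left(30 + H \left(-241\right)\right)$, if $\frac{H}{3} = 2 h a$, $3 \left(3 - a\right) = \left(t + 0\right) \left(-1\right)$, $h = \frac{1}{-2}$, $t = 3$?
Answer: $338013$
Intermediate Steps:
$h = - \frac{1}{2} \approx -0.5$
$a = 4$ ($a = 3 - \frac{\left(3 + 0\right) \left(-1\right)}{3} = 3 - \frac{3 \left(-1\right)}{3} = 3 - -1 = 3 + 1 = 4$)
$H = -12$ ($H = 3 \cdot 2 \left(- \frac{1}{2}\right) 4 = 3 \left(\left(-1\right) 4\right) = 3 \left(-4\right) = -12$)
$\left(\left(157193 - 146739\right) + 324637\right) + \left(30 + H \left(-241\right)\right) = \left(\left(157193 - 146739\right) + 324637\right) + \left(30 - -2892\right) = \left(\left(157193 - 146739\right) + 324637\right) + \left(30 + 2892\right) = \left(10454 + 324637\right) + 2922 = 335091 + 2922 = 338013$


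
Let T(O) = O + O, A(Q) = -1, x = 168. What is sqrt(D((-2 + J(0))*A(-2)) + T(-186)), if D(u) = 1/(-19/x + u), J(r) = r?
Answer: 6*I*sqrt(1036907)/317 ≈ 19.274*I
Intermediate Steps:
T(O) = 2*O
D(u) = 1/(-19/168 + u)
sqrt(D((-2 + J(0))*A(-2)) + T(-186)) = sqrt(168/(-19 + 168*((-2 + 0)*(-1))) + 2*(-186)) = sqrt(168/(-19 + 168*(-2*(-1))) - 372) = sqrt(168/(-19 + 168*2) - 372) = sqrt(168/(-19 + 336) - 372) = sqrt(168/317 - 372) = sqrt(-117756/317) = 6*I*sqrt(1036907)/317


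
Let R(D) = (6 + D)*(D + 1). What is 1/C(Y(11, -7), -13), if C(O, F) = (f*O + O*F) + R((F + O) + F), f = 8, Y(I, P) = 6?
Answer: 1/236 ≈ 0.0042373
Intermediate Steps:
R(D) = (1 + D)*(6 + D) (R(D) = (6 + D)*(1 + D) = (1 + D)*(6 + D))
C(O, F) = 6 + (O + 2*F)**2 + 14*F + 15*O + F*O (C(O, F) = (8*O + O*F) + (6 + ((F + O) + F)**2 + 7*((F + O) + F)) = (8*O + F*O) + (6 + (O + 2*F)**2 + 7*(O + 2*F)) = (8*O + F*O) + (6 + (O + 2*F)**2 + (7*O + 14*F)) = (8*O + F*O) + (6 + (O + 2*F)**2 + 7*O + 14*F) = 6 + (O + 2*F)**2 + 14*F + 15*O + F*O)
1/C(Y(11, -7), -13) = 1/(6 + (6 + 2*(-13))**2 + 14*(-13) + 15*6 - 13*6) = 1/(6 + (6 - 26)**2 - 182 + 90 - 78) = 1/(6 + (-20)**2 - 182 + 90 - 78) = 1/(6 + 400 - 182 + 90 - 78) = 1/236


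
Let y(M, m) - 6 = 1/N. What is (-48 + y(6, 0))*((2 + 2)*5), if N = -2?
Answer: -850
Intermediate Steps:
y(M, m) = 11/2 (y(M, m) = 6 + 1/(-2) = 6 - ½ = 11/2)
(-48 + y(6, 0))*((2 + 2)*5) = (-48 + 11/2)*((2 + 2)*5) = -170*5 = -85/2*20 = -850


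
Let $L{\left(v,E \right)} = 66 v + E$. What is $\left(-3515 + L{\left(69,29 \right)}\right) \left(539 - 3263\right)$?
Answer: $-2909232$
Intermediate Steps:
$L{\left(v,E \right)} = E + 66 v$
$\left(-3515 + L{\left(69,29 \right)}\right) \left(539 - 3263\right) = \left(-3515 + \left(29 + 66 \cdot 69\right)\right) \left(539 - 3263\right) = \left(-3515 + \left(29 + 4554\right)\right) \left(-2724\right) = \left(-3515 + 4583\right) \left(-2724\right) = 1068 \left(-2724\right) = -2909232$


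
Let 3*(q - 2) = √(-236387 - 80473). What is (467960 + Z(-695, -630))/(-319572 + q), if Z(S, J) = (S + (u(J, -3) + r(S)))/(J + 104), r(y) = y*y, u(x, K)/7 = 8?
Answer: -11776054186977/8057664086416 - 122832287*I*√79215/40288320432080 ≈ -1.4615 - 0.0008581*I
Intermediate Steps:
u(x, K) = 56 (u(x, K) = 7*8 = 56)
r(y) = y²
q = 2 + 2*I*√79215/3 (q = 2 + √(-236387 - 80473)/3 = 2 + √(-316860)/3 = 2 + (2*I*√79215)/3 = 2 + 2*I*√79215/3 ≈ 2.0 + 187.63*I)
Z(S, J) = (56 + S + S²)/(104 + J) (Z(S, J) = (S + (56 + S²))/(J + 104) = (56 + S + S²)/(104 + J))
(467960 + Z(-695, -630))/(-319572 + q) = (467960 + (56 - 695 + (-695)²)/(104 - 630))/(-319572 + (2 + 2*I*√79215/3)) = (467960 + (56 - 695 + 483025)/(-526))/(-319570 + 2*I*√79215/3) = (467960 - 1/526*482386)/(-319570 + 2*I*√79215/3) = (467960 - 241193/263)/(-319570 + 2*I*√79215/3) = 122832287/(263*(-319570 + 2*I*√79215/3))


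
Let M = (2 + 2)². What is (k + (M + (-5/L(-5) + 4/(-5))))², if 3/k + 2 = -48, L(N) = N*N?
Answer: 558009/2500 ≈ 223.20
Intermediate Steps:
L(N) = N²
k = -3/50 (k = 3/(-2 - 48) = 3/(-50) = 3*(-1/50) = -3/50 ≈ -0.060000)
M = 16 (M = 4² = 16)
(k + (M + (-5/L(-5) + 4/(-5))))² = (-3/50 + (16 + (-5/((-5)²) + 4/(-5))))² = (-3/50 + (16 + (-5/25 + 4*(-⅕))))² = (-3/50 + (16 + (-5*1/25 - ⅘)))² = (-3/50 + (16 + (-⅕ - ⅘)))² = (-3/50 + (16 - 1))² = (-3/50 + 15)² = (747/50)² = 558009/2500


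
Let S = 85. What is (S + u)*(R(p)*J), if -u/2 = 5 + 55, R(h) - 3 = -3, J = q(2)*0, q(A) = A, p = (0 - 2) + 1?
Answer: 0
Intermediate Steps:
p = -1 (p = -2 + 1 = -1)
J = 0 (J = 2*0 = 0)
R(h) = 0 (R(h) = 3 - 3 = 0)
u = -120 (u = -2*(5 + 55) = -2*60 = -120)
(S + u)*(R(p)*J) = (85 - 120)*(0*0) = -35*0 = 0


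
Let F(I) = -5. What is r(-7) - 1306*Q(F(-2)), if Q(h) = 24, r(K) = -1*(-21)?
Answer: -31323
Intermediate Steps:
r(K) = 21
r(-7) - 1306*Q(F(-2)) = 21 - 1306*24 = 21 - 31344 = -31323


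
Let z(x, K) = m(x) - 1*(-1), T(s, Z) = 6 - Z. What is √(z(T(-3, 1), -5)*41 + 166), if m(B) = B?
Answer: 2*√103 ≈ 20.298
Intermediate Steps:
z(x, K) = 1 + x (z(x, K) = x - 1*(-1) = x + 1 = 1 + x)
√(z(T(-3, 1), -5)*41 + 166) = √((1 + (6 - 1*1))*41 + 166) = √((1 + (6 - 1))*41 + 166) = √((1 + 5)*41 + 166) = √(6*41 + 166) = √(246 + 166) = √412 = 2*√103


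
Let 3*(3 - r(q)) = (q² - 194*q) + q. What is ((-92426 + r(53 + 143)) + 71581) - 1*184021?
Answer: -205059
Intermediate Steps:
r(q) = 3 - q²/3 + 193*q/3 (r(q) = 3 - ((q² - 194*q) + q)/3 = 3 - (q² - 193*q)/3 = 3 + (-q²/3 + 193*q/3) = 3 - q²/3 + 193*q/3)
((-92426 + r(53 + 143)) + 71581) - 1*184021 = ((-92426 + (3 - (53 + 143)²/3 + 193*(53 + 143)/3)) + 71581) - 1*184021 = ((-92426 + (3 - ⅓*196² + (193/3)*196)) + 71581) - 184021 = ((-92426 + (3 - ⅓*38416 + 37828/3)) + 71581) - 184021 = ((-92426 + (3 - 38416/3 + 37828/3)) + 71581) - 184021 = ((-92426 - 193) + 71581) - 184021 = (-92619 + 71581) - 184021 = -21038 - 184021 = -205059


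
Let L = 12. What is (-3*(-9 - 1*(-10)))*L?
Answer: -36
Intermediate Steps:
(-3*(-9 - 1*(-10)))*L = -3*(-9 - 1*(-10))*12 = -3*(-9 + 10)*12 = -3*1*12 = -3*12 = -36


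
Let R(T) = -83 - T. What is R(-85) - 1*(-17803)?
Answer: 17805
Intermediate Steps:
R(-85) - 1*(-17803) = (-83 - 1*(-85)) - 1*(-17803) = (-83 + 85) + 17803 = 2 + 17803 = 17805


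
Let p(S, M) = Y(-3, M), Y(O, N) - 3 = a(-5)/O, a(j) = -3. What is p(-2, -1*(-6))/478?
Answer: 2/239 ≈ 0.0083682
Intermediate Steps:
Y(O, N) = 3 - 3/O
p(S, M) = 4 (p(S, M) = 3 - 3/(-3) = 3 - 3*(-1/3) = 3 + 1 = 4)
p(-2, -1*(-6))/478 = 4/478 = 4*(1/478) = 2/239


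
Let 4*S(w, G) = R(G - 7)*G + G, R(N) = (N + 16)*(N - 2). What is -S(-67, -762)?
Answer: 110597442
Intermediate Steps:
R(N) = (-2 + N)*(16 + N) (R(N) = (16 + N)*(-2 + N) = (-2 + N)*(16 + N))
S(w, G) = G/4 + G*(-130 + (-7 + G)**2 + 14*G)/4 (S(w, G) = ((-32 + (G - 7)**2 + 14*(G - 7))*G + G)/4 = ((-32 + (-7 + G)**2 + 14*(-7 + G))*G + G)/4 = ((-32 + (-7 + G)**2 + (-98 + 14*G))*G + G)/4 = ((-130 + (-7 + G)**2 + 14*G)*G + G)/4 = (G*(-130 + (-7 + G)**2 + 14*G) + G)/4 = (G + G*(-130 + (-7 + G)**2 + 14*G))/4 = G/4 + G*(-130 + (-7 + G)**2 + 14*G)/4)
-S(-67, -762) = -(-762)*(-80 + (-762)**2)/4 = -(-762)*(-80 + 580644)/4 = -(-762)*580564/4 = -1*(-110597442) = 110597442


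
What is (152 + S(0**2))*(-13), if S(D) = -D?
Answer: -1976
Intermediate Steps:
(152 + S(0**2))*(-13) = (152 - 1*0**2)*(-13) = (152 - 1*0)*(-13) = (152 + 0)*(-13) = 152*(-13) = -1976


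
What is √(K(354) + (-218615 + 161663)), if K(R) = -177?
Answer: I*√57129 ≈ 239.02*I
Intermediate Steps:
√(K(354) + (-218615 + 161663)) = √(-177 + (-218615 + 161663)) = √(-177 - 56952) = √(-57129) = I*√57129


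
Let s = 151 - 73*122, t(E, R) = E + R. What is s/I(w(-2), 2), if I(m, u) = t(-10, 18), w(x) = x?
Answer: -8755/8 ≈ -1094.4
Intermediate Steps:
I(m, u) = 8 (I(m, u) = -10 + 18 = 8)
s = -8755 (s = 151 - 8906 = -8755)
s/I(w(-2), 2) = -8755/8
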